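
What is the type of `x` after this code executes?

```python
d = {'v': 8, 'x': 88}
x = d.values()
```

.values() returns dict_values view

dict_values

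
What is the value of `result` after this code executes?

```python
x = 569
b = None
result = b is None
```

x = 569; b = None; result = True

True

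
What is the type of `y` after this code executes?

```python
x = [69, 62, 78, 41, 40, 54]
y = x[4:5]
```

Slicing a list returns a list

list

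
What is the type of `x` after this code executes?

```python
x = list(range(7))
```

list(range()) returns list

list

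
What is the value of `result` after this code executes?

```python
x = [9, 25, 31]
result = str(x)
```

x = [9, 25, 31]; result = '[9, 25, 31]'

'[9, 25, 31]'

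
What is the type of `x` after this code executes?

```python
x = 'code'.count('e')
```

str.count() returns int

int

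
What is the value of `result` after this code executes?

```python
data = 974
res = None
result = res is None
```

data = 974; res = None; result = True

True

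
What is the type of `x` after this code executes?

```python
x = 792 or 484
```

'or' returns first truthy value (int)

int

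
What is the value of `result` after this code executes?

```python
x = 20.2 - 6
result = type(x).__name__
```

x is float; result = 'float'

'float'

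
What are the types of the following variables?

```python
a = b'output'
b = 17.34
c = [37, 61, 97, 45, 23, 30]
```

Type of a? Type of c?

a is assigned a bytes literal (b'...' prefix); c is assigned a list literal (square brackets)

bytes, list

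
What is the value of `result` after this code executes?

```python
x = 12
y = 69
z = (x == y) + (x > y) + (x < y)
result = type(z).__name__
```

x is int; y is int; z is int; result = 'int'

'int'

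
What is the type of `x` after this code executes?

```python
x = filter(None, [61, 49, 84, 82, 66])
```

filter() returns a filter object

filter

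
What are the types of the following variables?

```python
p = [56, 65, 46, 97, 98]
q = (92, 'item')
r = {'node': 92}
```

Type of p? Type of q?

p is assigned a list literal (square brackets); q is assigned a tuple (parenthesized, comma-separated values)

list, tuple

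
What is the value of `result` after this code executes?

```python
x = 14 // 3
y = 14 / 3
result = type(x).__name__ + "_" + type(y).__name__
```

x is int; y is float; result = 'int_float'

'int_float'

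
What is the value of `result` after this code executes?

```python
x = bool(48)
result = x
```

x = True; result = True

True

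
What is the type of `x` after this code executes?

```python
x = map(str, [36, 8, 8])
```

map() returns a map object

map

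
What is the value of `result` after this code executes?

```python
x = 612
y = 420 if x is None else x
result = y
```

x = 612; y = 612; result = 612

612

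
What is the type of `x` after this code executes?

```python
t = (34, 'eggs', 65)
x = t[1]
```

Index 1 of tuple is a str literal

str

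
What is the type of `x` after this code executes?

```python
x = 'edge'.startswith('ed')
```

str.startswith() returns bool

bool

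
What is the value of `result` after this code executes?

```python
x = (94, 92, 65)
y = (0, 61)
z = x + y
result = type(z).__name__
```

x is tuple; y is tuple; z is tuple; result = 'tuple'

'tuple'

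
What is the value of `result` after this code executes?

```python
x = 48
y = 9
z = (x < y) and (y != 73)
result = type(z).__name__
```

x is int; y is int; z is bool; result = 'bool'

'bool'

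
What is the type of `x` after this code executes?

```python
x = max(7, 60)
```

max() of ints returns int

int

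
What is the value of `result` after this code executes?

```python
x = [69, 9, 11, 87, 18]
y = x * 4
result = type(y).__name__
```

x is list; y is list; result = 'list'

'list'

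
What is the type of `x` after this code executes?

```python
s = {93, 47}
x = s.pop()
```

Popping from set[int] returns int

int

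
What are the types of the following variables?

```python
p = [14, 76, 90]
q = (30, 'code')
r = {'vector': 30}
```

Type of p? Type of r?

p is assigned a list literal (square brackets); r is assigned a dict literal ({key: value})

list, dict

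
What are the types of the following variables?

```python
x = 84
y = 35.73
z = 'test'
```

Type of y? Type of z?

y is assigned a number with a decimal point, so it is a float; z is assigned a quoted string literal, so it is a str

float, str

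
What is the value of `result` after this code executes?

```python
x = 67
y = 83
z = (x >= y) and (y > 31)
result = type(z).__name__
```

x is int; y is int; z is bool; result = 'bool'

'bool'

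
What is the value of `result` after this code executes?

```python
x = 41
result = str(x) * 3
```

x = 41; result = '414141'

'414141'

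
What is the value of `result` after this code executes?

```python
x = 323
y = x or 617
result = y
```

x = 323; y = 323; result = 323

323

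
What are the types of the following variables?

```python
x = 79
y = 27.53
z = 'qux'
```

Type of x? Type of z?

x is assigned a bare integer (no decimal point), so it is an int; z is assigned a quoted string literal, so it is a str

int, str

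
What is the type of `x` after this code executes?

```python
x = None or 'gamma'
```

'or' with None returns the other truthy value (str)

str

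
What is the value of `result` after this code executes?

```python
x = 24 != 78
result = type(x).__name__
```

x is bool; result = 'bool'

'bool'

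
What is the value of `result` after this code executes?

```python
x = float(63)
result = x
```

x = 63.0; result = 63.0

63.0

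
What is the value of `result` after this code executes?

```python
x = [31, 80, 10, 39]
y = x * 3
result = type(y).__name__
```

x is list; y is list; result = 'list'

'list'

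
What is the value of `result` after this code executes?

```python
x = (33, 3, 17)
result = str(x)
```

x = (33, 3, 17); result = '(33, 3, 17)'

'(33, 3, 17)'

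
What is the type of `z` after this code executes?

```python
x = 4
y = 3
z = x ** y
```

positive int ** positive int = int

int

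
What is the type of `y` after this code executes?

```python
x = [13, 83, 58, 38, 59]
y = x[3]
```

Indexing list[int] returns int

int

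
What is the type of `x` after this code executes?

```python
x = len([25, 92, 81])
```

len() always returns int

int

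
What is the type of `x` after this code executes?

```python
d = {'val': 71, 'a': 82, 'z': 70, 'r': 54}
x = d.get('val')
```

dict.get() returns value type when found

int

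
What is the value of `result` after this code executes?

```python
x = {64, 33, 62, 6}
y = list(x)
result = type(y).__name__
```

x is set; y is list; result = 'list'

'list'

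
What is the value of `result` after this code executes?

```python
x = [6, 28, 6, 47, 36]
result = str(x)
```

x = [6, 28, 6, 47, 36]; result = '[6, 28, 6, 47, 36]'

'[6, 28, 6, 47, 36]'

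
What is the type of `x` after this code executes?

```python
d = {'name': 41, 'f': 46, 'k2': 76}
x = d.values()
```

.values() returns dict_values view

dict_values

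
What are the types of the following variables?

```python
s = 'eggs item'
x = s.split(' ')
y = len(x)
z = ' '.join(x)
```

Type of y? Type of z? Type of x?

len() returns int; str.join() returns str; str.split() returns list

int, str, list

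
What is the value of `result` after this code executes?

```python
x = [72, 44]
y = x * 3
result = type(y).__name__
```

x is list; y is list; result = 'list'

'list'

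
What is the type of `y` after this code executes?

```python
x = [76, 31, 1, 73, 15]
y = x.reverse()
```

list.reverse() returns None

NoneType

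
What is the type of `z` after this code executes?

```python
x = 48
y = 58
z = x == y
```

Equality comparison returns bool

bool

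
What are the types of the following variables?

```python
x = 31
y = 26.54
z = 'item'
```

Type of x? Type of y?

x is assigned a bare integer (no decimal point), so it is an int; y is assigned a number with a decimal point, so it is a float

int, float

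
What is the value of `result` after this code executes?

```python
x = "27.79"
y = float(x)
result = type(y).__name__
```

x is str; y is float; result = 'float'

'float'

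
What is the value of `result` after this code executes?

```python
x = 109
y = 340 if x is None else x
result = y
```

x = 109; y = 109; result = 109

109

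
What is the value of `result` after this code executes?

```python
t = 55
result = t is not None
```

t = 55; result = True

True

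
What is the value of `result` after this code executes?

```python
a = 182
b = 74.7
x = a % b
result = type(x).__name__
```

a is int; b is float; x is float; result = 'float'

'float'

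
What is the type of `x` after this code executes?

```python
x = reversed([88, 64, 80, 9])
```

reversed() on a list returns list_reverseiterator

list_reverseiterator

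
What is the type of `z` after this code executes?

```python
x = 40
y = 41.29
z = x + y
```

int + float = float

float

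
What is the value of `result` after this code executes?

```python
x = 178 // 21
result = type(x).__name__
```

x is int; result = 'int'

'int'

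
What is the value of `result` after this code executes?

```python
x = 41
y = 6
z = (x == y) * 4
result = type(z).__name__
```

x is int; y is int; z is int; result = 'int'

'int'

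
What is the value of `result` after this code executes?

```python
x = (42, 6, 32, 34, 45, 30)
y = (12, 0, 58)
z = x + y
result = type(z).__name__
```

x is tuple; y is tuple; z is tuple; result = 'tuple'

'tuple'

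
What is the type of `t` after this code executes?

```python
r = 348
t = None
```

None has type NoneType

NoneType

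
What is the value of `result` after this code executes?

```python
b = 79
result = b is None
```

b = 79; result = False

False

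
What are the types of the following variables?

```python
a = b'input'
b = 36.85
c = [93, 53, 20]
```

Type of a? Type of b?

a is assigned a bytes literal (b'...' prefix); b is assigned a number with a decimal point, so it is a float

bytes, float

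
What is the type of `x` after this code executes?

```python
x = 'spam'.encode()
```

str.encode() returns bytes

bytes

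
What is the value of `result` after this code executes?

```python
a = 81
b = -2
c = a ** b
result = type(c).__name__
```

a is int; b is int; c is float; result = 'float'

'float'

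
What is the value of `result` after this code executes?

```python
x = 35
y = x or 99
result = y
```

x = 35; y = 35; result = 35

35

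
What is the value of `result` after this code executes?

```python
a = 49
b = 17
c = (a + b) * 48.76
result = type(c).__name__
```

a is int; b is int; c is float; result = 'float'

'float'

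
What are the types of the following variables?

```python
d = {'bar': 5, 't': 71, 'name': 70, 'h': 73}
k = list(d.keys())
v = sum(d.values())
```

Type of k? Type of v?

list() converts to list; sum of ints is int

list, int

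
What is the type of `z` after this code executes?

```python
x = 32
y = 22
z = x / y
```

int / int = float

float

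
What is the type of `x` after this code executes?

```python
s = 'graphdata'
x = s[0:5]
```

Slicing a str returns str

str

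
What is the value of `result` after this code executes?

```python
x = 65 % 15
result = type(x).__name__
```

x is int; result = 'int'

'int'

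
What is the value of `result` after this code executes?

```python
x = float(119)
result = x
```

x = 119.0; result = 119.0

119.0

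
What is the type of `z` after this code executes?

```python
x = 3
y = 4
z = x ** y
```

positive int ** positive int = int

int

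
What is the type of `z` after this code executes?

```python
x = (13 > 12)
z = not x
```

'not' returns bool

bool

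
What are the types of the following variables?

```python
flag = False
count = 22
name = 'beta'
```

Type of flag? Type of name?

flag is assigned the constant False, which has type bool; name is assigned a quoted string literal, so it is a str

bool, str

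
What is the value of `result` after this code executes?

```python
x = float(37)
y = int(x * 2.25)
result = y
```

x = 37.0; y = 83; result = 83

83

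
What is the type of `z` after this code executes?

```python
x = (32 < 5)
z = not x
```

'not' returns bool

bool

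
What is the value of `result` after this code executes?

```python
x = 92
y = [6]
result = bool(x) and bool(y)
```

x = 92; y = [6]; result = True

True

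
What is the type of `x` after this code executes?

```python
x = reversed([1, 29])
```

reversed() on a list returns list_reverseiterator

list_reverseiterator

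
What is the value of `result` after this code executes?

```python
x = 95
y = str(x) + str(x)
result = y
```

x = 95; y = '9595'; result = '9595'

'9595'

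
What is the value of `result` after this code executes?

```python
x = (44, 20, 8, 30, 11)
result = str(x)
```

x = (44, 20, 8, 30, 11); result = '(44, 20, 8, 30, 11)'

'(44, 20, 8, 30, 11)'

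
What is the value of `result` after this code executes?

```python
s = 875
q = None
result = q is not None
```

s = 875; q = None; result = False

False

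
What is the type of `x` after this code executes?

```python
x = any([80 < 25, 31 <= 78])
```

any() returns bool

bool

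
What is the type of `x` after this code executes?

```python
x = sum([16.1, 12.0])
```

sum() of floats returns float

float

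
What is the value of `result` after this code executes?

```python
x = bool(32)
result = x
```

x = True; result = True

True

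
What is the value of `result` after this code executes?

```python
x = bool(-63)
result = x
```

x = True; result = True

True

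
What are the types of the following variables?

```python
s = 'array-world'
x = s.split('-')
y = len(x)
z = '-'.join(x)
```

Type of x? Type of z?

str.split() returns list; str.join() returns str

list, str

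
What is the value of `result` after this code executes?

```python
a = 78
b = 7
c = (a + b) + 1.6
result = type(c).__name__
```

a is int; b is int; c is float; result = 'float'

'float'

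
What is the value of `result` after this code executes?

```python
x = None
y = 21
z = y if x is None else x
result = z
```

x = None; y = 21; z = 21; result = 21

21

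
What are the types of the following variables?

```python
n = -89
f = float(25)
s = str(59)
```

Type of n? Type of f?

n is assigned a bare integer (no decimal point), so it is an int; f is assigned the result of calling float(), which returns a float

int, float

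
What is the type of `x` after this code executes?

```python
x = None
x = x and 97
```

'and' returns first falsy value (None)

NoneType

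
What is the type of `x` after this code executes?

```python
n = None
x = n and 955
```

'and' returns first falsy value (None)

NoneType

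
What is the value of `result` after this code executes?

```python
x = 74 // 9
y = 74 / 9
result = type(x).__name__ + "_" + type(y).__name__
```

x is int; y is float; result = 'int_float'

'int_float'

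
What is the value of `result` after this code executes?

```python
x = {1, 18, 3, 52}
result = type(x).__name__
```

x is set; result = 'set'

'set'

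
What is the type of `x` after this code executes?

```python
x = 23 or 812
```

'or' returns first truthy value (int)

int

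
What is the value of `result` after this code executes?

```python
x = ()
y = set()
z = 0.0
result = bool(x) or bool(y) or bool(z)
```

x = (); y = set(); z = 0.0; result = False

False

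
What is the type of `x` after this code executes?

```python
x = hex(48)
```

hex() returns str representation

str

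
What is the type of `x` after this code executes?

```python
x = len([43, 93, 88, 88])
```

len() always returns int

int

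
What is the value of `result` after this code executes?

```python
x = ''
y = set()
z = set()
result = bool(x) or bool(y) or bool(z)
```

x = ''; y = set(); z = set(); result = False

False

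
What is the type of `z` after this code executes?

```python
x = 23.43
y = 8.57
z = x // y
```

float // float = float

float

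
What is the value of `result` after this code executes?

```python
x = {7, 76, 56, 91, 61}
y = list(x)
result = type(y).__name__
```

x is set; y is list; result = 'list'

'list'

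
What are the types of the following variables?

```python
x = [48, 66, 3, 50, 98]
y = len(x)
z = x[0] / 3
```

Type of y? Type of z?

len() returns int; int / int = float

int, float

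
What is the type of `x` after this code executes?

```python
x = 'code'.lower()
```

str.lower() returns str

str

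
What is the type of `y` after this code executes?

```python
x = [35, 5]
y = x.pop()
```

list.pop() returns the popped element

int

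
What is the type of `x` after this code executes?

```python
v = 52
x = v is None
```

'is' comparison returns bool

bool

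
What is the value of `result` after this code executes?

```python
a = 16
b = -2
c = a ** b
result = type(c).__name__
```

a is int; b is int; c is float; result = 'float'

'float'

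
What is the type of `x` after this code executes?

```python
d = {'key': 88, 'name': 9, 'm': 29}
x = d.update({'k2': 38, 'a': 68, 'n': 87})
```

dict.update() returns None

NoneType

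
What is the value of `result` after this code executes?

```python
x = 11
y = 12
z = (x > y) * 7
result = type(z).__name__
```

x is int; y is int; z is int; result = 'int'

'int'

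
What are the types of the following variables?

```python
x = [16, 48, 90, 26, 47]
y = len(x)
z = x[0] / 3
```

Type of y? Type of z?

len() returns int; int / int = float

int, float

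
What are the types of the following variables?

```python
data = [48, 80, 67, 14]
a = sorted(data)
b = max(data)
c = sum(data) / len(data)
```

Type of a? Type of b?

sorted() returns list; max of ints returns int

list, int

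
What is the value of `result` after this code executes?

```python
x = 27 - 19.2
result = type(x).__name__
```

x is float; result = 'float'

'float'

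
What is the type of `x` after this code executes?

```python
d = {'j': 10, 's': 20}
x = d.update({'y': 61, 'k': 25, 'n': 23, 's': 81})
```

dict.update() returns None

NoneType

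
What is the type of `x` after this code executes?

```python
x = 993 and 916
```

'and' with truthy values returns last operand (int)

int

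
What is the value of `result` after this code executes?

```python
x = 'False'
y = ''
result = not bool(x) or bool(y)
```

x = 'False'; y = ''; result = False

False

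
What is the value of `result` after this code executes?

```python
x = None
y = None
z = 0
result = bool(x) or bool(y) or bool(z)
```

x = None; y = None; z = 0; result = False

False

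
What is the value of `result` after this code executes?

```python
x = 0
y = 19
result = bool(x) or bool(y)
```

x = 0; y = 19; result = True

True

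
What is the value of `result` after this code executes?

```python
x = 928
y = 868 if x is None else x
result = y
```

x = 928; y = 928; result = 928

928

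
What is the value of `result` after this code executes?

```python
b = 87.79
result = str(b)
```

b = 87.79; result = '87.79'

'87.79'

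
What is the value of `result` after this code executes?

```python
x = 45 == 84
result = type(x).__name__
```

x is bool; result = 'bool'

'bool'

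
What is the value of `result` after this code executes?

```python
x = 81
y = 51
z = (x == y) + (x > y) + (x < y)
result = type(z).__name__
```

x is int; y is int; z is int; result = 'int'

'int'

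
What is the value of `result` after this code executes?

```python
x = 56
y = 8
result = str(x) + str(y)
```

x = 56; y = 8; result = '568'

'568'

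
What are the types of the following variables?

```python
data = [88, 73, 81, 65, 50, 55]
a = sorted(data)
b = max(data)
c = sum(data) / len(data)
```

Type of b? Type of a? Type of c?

max of ints returns int; sorted() returns list; int / int = float

int, list, float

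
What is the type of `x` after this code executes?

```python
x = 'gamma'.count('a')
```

str.count() returns int

int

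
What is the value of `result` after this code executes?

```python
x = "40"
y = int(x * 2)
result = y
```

x = '40'; y = 4040; result = 4040

4040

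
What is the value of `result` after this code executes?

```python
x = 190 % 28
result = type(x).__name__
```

x is int; result = 'int'

'int'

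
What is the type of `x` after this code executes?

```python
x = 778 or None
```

'or' returns first truthy value

int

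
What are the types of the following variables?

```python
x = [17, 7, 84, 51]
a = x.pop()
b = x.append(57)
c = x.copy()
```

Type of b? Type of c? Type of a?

append() returns None; copy() returns list; pop() returns element

NoneType, list, int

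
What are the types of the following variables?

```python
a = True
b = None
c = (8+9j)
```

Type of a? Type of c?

a is assigned the constant True, which has type bool; c is assigned (8+9j), an int plus an imaginary literal (j suffix), which evaluates to complex

bool, complex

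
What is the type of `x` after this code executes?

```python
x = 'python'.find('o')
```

str.find() returns int index

int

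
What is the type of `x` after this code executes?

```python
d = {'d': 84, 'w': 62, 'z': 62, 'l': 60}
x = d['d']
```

Accessing dict[str, int] with str key returns int

int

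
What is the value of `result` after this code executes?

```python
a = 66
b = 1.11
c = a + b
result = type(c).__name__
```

a is int; b is float; c is float; result = 'float'

'float'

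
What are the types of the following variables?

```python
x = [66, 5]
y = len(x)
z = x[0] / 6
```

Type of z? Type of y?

int / int = float; len() returns int

float, int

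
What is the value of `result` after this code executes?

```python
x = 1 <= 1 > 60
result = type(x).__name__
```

x is bool; result = 'bool'

'bool'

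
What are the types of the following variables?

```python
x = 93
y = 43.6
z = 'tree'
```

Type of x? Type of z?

x is assigned a bare integer (no decimal point), so it is an int; z is assigned a quoted string literal, so it is a str

int, str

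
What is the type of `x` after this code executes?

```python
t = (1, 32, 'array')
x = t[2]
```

Index 2 of tuple is a str literal

str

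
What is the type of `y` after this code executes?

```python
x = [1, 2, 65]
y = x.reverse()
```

list.reverse() returns None

NoneType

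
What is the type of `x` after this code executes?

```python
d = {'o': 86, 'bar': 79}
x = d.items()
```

dict.items() returns dict_items view

dict_items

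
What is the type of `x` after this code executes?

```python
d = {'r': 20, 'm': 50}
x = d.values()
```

.values() returns dict_values view

dict_values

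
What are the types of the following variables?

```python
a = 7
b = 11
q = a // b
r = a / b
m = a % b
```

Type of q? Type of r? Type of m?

// returns int; / returns float; % of ints returns int

int, float, int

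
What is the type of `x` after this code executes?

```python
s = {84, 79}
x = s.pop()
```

Popping from set[int] returns int

int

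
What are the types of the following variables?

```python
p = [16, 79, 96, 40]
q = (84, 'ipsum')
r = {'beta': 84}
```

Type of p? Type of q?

p is assigned a list literal (square brackets); q is assigned a tuple (parenthesized, comma-separated values)

list, tuple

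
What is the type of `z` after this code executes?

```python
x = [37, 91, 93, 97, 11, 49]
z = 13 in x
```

'in' operator returns bool

bool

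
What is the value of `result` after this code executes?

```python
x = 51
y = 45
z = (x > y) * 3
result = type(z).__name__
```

x is int; y is int; z is int; result = 'int'

'int'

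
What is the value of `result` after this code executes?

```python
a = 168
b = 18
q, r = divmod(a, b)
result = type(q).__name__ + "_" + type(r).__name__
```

a is int; b is int; q is int; r is int; result = 'int_int'

'int_int'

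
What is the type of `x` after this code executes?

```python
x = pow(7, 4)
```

pow(int, int) returns int

int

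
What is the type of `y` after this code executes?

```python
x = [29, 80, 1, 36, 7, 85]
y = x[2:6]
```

Slicing a list returns a list

list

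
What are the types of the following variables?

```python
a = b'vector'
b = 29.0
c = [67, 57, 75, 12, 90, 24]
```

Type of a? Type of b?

a is assigned a bytes literal (b'...' prefix); b is assigned a number with a decimal point, so it is a float

bytes, float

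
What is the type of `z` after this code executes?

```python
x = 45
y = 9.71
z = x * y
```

int * float = float

float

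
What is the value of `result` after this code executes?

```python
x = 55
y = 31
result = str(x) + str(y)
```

x = 55; y = 31; result = '5531'

'5531'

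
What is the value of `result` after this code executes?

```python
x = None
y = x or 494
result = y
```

x = None; y = 494; result = 494

494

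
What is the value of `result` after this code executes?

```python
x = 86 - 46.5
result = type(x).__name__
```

x is float; result = 'float'

'float'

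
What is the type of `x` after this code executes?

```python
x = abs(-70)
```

abs() of int returns int

int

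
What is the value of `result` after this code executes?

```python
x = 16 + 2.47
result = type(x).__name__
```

x is float; result = 'float'

'float'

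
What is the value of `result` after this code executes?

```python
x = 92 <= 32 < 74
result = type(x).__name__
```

x is bool; result = 'bool'

'bool'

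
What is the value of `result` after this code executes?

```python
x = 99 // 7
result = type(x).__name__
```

x is int; result = 'int'

'int'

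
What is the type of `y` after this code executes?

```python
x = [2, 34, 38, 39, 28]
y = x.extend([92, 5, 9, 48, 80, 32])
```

list.extend() returns None

NoneType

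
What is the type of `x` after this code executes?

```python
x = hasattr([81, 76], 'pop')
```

hasattr() returns bool

bool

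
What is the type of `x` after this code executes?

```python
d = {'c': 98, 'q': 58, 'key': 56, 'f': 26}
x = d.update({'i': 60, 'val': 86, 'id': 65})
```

dict.update() returns None

NoneType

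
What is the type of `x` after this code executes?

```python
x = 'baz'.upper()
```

str.upper() returns str

str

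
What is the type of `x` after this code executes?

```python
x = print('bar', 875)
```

print() returns None

NoneType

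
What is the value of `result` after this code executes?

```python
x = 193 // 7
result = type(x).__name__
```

x is int; result = 'int'

'int'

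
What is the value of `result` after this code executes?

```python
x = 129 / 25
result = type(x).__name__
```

x is float; result = 'float'

'float'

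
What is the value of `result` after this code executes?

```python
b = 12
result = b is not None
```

b = 12; result = True

True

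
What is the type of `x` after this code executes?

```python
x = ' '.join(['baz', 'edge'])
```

str.join() returns str

str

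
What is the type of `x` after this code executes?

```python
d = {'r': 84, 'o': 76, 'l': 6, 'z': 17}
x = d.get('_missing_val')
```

dict.get() returns None when key not found

NoneType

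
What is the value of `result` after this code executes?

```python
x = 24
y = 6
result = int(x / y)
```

x = 24; y = 6; result = 4

4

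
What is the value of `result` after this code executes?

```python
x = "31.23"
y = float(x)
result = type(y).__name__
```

x is str; y is float; result = 'float'

'float'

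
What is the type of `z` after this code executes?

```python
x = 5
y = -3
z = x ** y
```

int ** negative = float

float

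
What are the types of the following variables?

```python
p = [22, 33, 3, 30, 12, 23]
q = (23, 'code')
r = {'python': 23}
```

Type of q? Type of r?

q is assigned a tuple (parenthesized, comma-separated values); r is assigned a dict literal ({key: value})

tuple, dict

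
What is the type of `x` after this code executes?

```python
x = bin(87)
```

bin() returns str representation

str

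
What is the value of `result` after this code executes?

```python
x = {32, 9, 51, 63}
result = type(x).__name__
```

x is set; result = 'set'

'set'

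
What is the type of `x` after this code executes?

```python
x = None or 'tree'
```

'or' with None returns the other truthy value (str)

str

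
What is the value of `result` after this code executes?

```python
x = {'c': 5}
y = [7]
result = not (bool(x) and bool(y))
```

x = {'c': 5}; y = [7]; result = False

False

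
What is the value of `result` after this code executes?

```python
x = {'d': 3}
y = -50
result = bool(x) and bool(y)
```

x = {'d': 3}; y = -50; result = True

True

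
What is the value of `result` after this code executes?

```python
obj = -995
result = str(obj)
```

obj = -995; result = '-995'

'-995'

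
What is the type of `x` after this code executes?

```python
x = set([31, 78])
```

set() constructor returns set

set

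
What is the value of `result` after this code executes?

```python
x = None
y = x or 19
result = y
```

x = None; y = 19; result = 19

19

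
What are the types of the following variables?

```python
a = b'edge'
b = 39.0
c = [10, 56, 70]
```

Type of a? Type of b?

a is assigned a bytes literal (b'...' prefix); b is assigned a number with a decimal point, so it is a float

bytes, float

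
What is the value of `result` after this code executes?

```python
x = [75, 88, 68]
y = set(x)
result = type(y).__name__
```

x is list; y is set; result = 'set'

'set'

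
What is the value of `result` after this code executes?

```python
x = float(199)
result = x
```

x = 199.0; result = 199.0

199.0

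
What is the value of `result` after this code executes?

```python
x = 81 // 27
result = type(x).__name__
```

x is int; result = 'int'

'int'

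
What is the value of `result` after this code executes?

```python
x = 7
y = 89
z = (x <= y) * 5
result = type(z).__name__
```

x is int; y is int; z is int; result = 'int'

'int'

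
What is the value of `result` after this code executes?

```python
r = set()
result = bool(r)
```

r = set(); result = False

False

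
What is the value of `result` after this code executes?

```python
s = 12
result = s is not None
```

s = 12; result = True

True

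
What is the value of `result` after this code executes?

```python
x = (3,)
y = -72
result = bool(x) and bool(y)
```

x = (3,); y = -72; result = True

True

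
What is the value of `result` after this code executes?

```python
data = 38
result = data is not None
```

data = 38; result = True

True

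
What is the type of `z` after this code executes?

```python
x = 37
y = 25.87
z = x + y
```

int + float = float

float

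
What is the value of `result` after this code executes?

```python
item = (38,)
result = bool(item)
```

item = (38,); result = True

True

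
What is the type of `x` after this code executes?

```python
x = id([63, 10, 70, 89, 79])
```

id() returns int

int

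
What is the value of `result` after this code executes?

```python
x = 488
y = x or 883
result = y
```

x = 488; y = 488; result = 488

488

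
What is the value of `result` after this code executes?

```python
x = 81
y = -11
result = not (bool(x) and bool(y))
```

x = 81; y = -11; result = False

False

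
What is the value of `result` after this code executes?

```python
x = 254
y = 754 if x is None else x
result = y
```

x = 254; y = 254; result = 254

254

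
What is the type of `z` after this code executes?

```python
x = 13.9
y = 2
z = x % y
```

float % int = float

float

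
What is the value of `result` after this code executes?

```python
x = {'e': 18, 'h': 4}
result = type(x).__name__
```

x is dict; result = 'dict'

'dict'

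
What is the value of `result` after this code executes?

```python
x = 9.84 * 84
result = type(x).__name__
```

x is float; result = 'float'

'float'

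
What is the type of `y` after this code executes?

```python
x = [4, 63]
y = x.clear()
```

list.clear() returns None

NoneType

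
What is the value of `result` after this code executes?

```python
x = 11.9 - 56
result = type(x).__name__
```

x is float; result = 'float'

'float'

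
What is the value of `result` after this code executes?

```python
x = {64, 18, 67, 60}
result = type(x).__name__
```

x is set; result = 'set'

'set'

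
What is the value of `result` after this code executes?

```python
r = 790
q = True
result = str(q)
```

r = 790; q = True; result = 'True'

'True'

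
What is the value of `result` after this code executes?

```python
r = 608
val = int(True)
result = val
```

r = 608; val = 1; result = 1

1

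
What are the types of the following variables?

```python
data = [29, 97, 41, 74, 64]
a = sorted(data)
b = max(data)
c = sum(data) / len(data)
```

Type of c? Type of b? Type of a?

int / int = float; max of ints returns int; sorted() returns list

float, int, list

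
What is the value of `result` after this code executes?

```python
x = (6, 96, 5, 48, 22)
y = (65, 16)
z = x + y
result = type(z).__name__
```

x is tuple; y is tuple; z is tuple; result = 'tuple'

'tuple'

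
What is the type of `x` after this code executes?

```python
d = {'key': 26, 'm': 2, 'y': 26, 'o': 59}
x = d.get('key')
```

dict.get() returns value type when found

int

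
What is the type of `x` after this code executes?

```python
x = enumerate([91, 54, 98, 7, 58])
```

enumerate() returns an enumerate object

enumerate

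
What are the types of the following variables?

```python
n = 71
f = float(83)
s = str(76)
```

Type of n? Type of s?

n is assigned a bare integer (no decimal point), so it is an int; s is assigned the result of calling str(), which returns a str

int, str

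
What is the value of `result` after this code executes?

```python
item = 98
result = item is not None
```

item = 98; result = True

True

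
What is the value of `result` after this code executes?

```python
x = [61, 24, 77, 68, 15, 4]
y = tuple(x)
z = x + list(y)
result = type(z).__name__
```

x is list; y is tuple; z is list; result = 'list'

'list'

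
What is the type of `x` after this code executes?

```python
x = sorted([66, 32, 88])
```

sorted() always returns list

list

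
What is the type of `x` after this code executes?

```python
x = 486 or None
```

'or' returns first truthy value

int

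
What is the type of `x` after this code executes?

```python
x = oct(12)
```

oct() returns str representation

str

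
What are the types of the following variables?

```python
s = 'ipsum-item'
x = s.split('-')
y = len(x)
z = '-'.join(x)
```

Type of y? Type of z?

len() returns int; str.join() returns str

int, str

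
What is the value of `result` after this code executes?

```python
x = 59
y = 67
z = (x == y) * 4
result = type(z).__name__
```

x is int; y is int; z is int; result = 'int'

'int'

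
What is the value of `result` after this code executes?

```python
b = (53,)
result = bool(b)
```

b = (53,); result = True

True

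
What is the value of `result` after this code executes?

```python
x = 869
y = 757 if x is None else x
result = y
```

x = 869; y = 869; result = 869

869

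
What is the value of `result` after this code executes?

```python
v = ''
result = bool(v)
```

v = ''; result = False

False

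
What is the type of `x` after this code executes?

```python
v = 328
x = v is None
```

'is' comparison returns bool

bool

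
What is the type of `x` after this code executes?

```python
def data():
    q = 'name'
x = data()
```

Function without return returns None

NoneType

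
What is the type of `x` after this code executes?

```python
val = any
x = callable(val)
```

callable() returns bool

bool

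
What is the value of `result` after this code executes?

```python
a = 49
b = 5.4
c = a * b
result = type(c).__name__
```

a is int; b is float; c is float; result = 'float'

'float'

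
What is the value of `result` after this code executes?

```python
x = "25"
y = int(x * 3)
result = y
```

x = '25'; y = 252525; result = 252525

252525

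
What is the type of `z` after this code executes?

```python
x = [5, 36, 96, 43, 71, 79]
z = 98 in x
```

'in' operator returns bool

bool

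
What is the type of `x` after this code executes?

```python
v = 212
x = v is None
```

'is' comparison returns bool

bool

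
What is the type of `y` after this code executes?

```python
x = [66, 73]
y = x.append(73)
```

list.append() returns None (mutates in place)

NoneType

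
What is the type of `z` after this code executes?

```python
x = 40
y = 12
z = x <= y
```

Comparison returns bool

bool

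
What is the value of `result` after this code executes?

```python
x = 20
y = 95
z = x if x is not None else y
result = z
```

x = 20; y = 95; z = 20; result = 20

20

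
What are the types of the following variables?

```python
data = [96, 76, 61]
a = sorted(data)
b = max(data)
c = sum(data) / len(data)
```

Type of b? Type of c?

max of ints returns int; int / int = float

int, float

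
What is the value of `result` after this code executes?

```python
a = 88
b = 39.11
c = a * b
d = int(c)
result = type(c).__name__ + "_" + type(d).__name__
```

a is int; b is float; c is float; d is int; result = 'float_int'

'float_int'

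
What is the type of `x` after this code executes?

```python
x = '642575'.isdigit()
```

str.isdigit() returns bool

bool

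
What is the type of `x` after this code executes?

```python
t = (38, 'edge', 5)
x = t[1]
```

Index 1 of tuple is a str literal

str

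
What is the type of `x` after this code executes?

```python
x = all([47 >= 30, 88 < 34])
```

all() returns bool

bool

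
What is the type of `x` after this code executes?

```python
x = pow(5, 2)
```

pow(int, int) returns int

int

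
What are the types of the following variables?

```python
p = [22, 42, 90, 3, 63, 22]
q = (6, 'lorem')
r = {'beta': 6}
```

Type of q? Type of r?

q is assigned a tuple (parenthesized, comma-separated values); r is assigned a dict literal ({key: value})

tuple, dict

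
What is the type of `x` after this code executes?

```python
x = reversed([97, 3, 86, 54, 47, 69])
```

reversed() on a list returns list_reverseiterator

list_reverseiterator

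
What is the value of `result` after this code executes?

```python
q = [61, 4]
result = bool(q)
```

q = [61, 4]; result = True

True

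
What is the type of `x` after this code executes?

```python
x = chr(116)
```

chr() returns str (single char)

str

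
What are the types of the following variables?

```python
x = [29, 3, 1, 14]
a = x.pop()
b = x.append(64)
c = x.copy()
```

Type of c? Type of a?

copy() returns list; pop() returns element

list, int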